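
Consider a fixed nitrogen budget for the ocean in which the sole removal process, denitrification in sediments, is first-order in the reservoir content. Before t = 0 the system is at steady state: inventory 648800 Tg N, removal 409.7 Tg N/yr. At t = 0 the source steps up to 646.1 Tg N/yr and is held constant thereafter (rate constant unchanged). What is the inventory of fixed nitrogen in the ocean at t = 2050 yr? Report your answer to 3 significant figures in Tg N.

921000 Tg N

The sink rate constant is k = F₀/M₀ = 409.7/648800 = 0.0006315 yr⁻¹.
Solving dM/dt = F₁ − kM with M(0) = M₀ gives M(t) = F₁/k + (M₀ − F₁/k)·e^(−kt).
F₁/k = 646.1/0.0006315 = 1.0232×10^6 Tg N; kt = 0.0006315 × 2050 = 1.295, e^(−kt) = 0.2740.
M(2050) = 1.0232×10^6 + (648800 − 1.0232×10^6) × 0.2740 = 1.0232×10^6 − 102600 = 920580 Tg N.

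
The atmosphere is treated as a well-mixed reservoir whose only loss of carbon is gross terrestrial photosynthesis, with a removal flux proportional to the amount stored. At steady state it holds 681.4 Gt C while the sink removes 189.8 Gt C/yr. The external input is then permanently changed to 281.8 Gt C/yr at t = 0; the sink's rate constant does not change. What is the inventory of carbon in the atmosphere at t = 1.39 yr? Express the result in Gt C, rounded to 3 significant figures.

τ = M₀/F₀ = 681.4/189.8 = 3.590 yr; rate constant k = 1/τ.
New steady state M_∞ = F₁/k = F₁·τ = 281.8 × 3.590 = 1011.7 Gt C.
M(t) = M_∞ + (M₀ − M_∞)·e^(−t/τ); t/τ = 1.39/3.590 = 0.3872, so e^(−t/τ) = 0.6790.
M(t) = 1011.7 − 330.3 × 0.6790 = 787.43 Gt C.

787 Gt C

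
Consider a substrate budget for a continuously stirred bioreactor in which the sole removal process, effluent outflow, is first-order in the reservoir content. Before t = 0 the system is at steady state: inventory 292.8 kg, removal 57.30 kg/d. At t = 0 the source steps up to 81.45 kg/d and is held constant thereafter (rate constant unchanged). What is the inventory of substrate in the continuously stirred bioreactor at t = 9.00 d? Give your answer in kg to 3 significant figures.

The sink rate constant is k = F₀/M₀ = 57.30/292.8 = 0.1957 d⁻¹.
Solving dM/dt = F₁ − kM with M(0) = M₀ gives M(t) = F₁/k + (M₀ − F₁/k)·e^(−kt).
F₁/k = 81.45/0.1957 = 416.21 kg; kt = 0.1957 × 9.00 = 1.761, e^(−kt) = 0.1718.
M(9.00) = 416.21 + (292.8 − 416.21) × 0.1718 = 416.21 − 21.20 = 395.00 kg.

395 kg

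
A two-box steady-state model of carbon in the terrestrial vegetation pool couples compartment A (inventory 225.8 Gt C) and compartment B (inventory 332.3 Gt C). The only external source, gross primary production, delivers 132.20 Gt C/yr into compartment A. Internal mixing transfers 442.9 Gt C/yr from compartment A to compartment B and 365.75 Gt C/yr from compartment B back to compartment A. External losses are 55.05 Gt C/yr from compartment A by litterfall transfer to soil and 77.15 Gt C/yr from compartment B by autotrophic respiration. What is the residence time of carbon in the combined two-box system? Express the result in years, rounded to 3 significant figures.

4.22 yr

Treat the two boxes together as one reservoir: the mixing fluxes between them are internal recycling, so τ = ΣM / Σ(external losses).
M_total = 225.8 + 332.3 = 558.10 Gt C.
ΣF_external_out = 55.05 + 77.15 = 132.20 Gt C/yr.
τ = M_total / ΣF_ext = 558.10 / 132.20 = 4.222 yr.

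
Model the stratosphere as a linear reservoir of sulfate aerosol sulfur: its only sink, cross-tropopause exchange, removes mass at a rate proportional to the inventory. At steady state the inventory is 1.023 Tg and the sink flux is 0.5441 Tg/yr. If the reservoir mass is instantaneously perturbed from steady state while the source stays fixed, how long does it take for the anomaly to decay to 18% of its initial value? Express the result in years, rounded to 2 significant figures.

3.2 yr

For a linear reservoir the anomaly decays as exp(−t/τ) with τ = M/F = 1.023/0.5441 = 1.880 yr.
exp(−t/τ) = 0.18 ⇒ t = −τ ln(0.18) = 1.880 × 1.715 = 3.224 yr.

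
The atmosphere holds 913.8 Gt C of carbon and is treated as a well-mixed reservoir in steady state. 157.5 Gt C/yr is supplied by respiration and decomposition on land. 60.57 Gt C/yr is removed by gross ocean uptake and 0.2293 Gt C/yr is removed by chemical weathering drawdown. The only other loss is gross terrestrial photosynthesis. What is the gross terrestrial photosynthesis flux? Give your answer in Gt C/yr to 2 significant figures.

At steady state ΣF_in = ΣF_out.
ΣF_in = 157.50 Gt C/yr.
Gross terrestrial photosynthesis flux = ΣF_in − (60.57 + 0.2293) = 157.50 − 60.80 = 96.70 Gt C/yr.

97 Gt C/yr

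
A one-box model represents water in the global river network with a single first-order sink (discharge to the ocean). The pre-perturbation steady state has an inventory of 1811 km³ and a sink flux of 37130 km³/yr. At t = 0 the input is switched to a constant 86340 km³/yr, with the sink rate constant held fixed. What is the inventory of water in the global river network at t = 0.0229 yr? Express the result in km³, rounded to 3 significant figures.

2710 km³

Residence time τ = M₀/F₀ = 0.04877 yr. The eventual steady state is M_∞ = M₀·(F₁/F₀) = 1811 × 86340/37130 = 4211.2 km³.
The anomaly ΔM(t) = M(t) − M_∞ decays as ΔM₀·e^(−t/τ) with ΔM₀ = 1811 − 4211.2 = −2400 km³.
At t = 0.0229 yr, e^(−t/τ) = e^(−0.4695) = 0.6253, so ΔM = −1501 km³ and M = 4211.2 − 1501 = 2710.3 km³.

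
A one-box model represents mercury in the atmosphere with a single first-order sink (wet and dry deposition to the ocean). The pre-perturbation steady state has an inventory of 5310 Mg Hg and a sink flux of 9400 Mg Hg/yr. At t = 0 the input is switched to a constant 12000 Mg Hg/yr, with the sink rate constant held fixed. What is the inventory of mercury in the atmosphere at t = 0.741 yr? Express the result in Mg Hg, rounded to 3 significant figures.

6380 Mg Hg

τ = M₀/F₀ = 5310/9400 = 0.5649 yr; rate constant k = 1/τ.
New steady state M_∞ = F₁/k = F₁·τ = 12000 × 0.5649 = 6778.7 Mg Hg.
M(t) = M_∞ + (M₀ − M_∞)·e^(−t/τ); t/τ = 0.741/0.5649 = 1.312, so e^(−t/τ) = 0.2693.
M(t) = 6778.7 − 1469 × 0.2693 = 6383.1 Mg Hg.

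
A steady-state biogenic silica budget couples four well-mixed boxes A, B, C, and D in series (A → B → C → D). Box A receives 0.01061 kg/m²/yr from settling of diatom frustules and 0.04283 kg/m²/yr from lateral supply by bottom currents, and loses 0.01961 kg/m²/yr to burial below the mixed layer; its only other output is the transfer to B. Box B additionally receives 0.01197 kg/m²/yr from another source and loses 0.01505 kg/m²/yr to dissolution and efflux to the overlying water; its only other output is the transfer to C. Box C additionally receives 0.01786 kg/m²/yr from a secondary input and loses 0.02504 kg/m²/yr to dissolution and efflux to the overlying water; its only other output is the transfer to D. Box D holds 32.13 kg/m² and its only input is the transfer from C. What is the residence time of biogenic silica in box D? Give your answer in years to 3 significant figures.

1360 yr

Box A: F(A→B) = (0.01061 + 0.04283) − 0.01961 = 0.033830 kg/m²/yr.
Box B: F(B→C) = (0.033830 + 0.01197) − 0.01505 = 0.030750 kg/m²/yr.
Box C: F(C→D) = (0.030750 + 0.01786) − 0.02504 = 0.023570 kg/m²/yr.
Box D throughput = its input = 0.023570 kg/m²/yr; τ = 32.13 / 0.023570 = 1363 yr.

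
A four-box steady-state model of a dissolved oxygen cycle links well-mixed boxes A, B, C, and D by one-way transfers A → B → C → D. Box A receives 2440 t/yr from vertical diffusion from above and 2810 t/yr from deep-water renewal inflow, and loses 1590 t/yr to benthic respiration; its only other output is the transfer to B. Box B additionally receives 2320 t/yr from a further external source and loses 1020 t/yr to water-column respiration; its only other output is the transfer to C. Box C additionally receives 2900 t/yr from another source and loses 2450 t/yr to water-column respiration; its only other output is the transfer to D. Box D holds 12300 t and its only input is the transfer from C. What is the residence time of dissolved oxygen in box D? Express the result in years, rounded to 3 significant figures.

2.27 yr

Box A: F(A→B) = (2440 + 2810) − 1590 = 3660.0 t/yr.
Box B: F(B→C) = (3660.0 + 2320) − 1020 = 4960.0 t/yr.
Box C: F(C→D) = (4960.0 + 2900) − 2450 = 5410.0 t/yr.
Box D throughput = its input = 5410.0 t/yr; τ = 12300 / 5410.0 = 2.274 yr.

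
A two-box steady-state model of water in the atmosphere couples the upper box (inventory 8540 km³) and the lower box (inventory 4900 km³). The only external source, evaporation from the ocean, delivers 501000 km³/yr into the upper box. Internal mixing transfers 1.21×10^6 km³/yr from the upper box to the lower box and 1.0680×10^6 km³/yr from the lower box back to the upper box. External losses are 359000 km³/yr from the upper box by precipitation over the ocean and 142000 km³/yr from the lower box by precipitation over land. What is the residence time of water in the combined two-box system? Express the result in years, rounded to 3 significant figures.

0.0268 yr

Treat the two boxes together as one reservoir: the mixing fluxes between them are internal recycling, so τ = ΣM / Σ(external losses).
M_total = 8540 + 4900 = 13440 km³.
ΣF_external_out = 359000 + 142000 = 501000 km³/yr.
τ = M_total / ΣF_ext = 13440 / 501000 = 0.02683 yr.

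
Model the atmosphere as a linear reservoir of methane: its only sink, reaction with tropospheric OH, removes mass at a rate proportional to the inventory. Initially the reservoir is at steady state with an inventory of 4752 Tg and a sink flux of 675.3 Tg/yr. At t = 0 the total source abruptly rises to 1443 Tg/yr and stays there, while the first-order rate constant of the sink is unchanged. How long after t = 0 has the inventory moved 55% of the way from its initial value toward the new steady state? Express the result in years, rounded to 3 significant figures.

τ = M₀/F₀ = 4752/675.3 = 7.037 yr.
The remaining gap fraction is e^(−t/τ); 55% covered ⇒ e^(−t/τ) = 0.450.
t = −τ ln(0.450) = 7.037 × 0.7985 = 5.619 yr.

5.62 yr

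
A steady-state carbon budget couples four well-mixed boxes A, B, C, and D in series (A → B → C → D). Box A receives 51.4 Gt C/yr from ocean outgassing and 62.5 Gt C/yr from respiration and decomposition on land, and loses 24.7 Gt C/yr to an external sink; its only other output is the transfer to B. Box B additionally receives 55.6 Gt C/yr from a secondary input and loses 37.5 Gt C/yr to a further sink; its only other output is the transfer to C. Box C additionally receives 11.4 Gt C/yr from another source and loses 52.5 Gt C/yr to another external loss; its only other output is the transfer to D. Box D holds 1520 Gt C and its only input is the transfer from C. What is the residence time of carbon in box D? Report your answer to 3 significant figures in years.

Box A: F(A→B) = (51.4 + 62.5) − 24.7 = 89.200 Gt C/yr.
Box B: F(B→C) = (89.200 + 55.6) − 37.5 = 107.30 Gt C/yr.
Box C: F(C→D) = (107.30 + 11.4) − 52.5 = 66.200 Gt C/yr.
Box D throughput = its input = 66.200 Gt C/yr; τ = 1520 / 66.200 = 22.96 yr.

23.0 yr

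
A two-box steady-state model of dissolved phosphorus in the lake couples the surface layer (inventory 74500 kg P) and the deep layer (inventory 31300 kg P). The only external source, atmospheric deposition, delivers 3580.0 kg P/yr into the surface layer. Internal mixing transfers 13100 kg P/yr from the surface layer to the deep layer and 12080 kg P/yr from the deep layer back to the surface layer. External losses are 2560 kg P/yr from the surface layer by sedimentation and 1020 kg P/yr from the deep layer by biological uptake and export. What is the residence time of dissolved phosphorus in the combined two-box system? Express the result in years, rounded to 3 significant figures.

Treat the two boxes together as one reservoir: the mixing fluxes between them are internal recycling, so τ = ΣM / Σ(external losses).
M_total = 74500 + 31300 = 105800 kg P.
ΣF_external_out = 2560 + 1020 = 3580.0 kg P/yr.
τ = M_total / ΣF_ext = 105800 / 3580.0 = 29.55 yr.

29.6 yr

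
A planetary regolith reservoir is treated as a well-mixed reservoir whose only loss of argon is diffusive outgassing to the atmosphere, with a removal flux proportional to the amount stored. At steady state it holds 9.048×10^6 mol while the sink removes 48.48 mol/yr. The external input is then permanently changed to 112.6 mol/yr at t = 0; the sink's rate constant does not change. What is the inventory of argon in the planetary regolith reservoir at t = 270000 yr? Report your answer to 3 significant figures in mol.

τ = M₀/F₀ = 9.048×10^6/48.48 = 186600 yr; rate constant k = 1/τ.
New steady state M_∞ = F₁/k = F₁·τ = 112.6 × 186600 = 2.1015×10^7 mol.
M(t) = M_∞ + (M₀ − M_∞)·e^(−t/τ); t/τ = 270000/186600 = 1.447, so e^(−t/τ) = 0.2353.
M(t) = 2.1015×10^7 − 1.197×10^7 × 0.2353 = 1.8199×10^7 mol.

1.82×10^7 mol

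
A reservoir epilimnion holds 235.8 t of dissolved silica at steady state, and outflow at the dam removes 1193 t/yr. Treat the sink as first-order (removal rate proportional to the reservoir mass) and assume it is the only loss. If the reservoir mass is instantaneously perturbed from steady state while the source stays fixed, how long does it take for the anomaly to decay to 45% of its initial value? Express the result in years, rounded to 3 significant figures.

For a linear reservoir the anomaly decays as exp(−t/τ) with τ = M/F = 235.8/1193 = 0.1977 yr.
exp(−t/τ) = 0.45 ⇒ t = −τ ln(0.45) = 0.1977 × 0.7985 = 0.1578 yr.

0.158 yr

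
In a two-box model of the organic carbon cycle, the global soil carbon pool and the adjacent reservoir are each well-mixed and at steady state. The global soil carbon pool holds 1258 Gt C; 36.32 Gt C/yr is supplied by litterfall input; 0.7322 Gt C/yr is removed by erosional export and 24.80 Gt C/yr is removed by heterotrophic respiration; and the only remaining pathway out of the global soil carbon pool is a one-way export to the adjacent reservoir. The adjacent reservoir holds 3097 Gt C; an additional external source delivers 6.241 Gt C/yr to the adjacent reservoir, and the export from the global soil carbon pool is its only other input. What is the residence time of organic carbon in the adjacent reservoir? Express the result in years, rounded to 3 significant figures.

182 yr

Balance the global soil carbon pool: ΣF_in = 36.320 Gt C/yr.
Export to the adjacent reservoir = ΣF_in − (0.7322 + 24.80) = 10.788 Gt C/yr.
Total input to the adjacent reservoir = 10.788 + 6.241 = 17.029 Gt C/yr; at steady state this equals its total output.
τ = M / F = 3097 / 17.029 = 181.9 yr.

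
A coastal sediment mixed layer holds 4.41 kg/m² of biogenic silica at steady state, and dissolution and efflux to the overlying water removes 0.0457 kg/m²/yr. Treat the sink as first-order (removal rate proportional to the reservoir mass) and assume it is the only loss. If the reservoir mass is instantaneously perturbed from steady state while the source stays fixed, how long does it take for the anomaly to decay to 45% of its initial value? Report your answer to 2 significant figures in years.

For a linear reservoir the anomaly decays as exp(−t/τ) with τ = M/F = 4.41/0.0457 = 96.50 yr.
exp(−t/τ) = 0.45 ⇒ t = −τ ln(0.45) = 96.50 × 0.7985 = 77.06 yr.

77 yr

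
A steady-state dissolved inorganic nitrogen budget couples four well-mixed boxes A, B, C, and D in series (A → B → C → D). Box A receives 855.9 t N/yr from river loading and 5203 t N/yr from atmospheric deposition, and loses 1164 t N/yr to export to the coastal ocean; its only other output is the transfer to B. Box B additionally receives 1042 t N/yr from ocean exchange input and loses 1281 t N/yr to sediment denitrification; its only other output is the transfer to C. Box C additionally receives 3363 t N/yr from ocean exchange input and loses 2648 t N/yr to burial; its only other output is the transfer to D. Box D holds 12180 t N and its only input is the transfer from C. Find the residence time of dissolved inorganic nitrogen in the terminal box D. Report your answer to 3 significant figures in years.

Box A: F(A→B) = (855.9 + 5203) − 1164 = 4894.9 t N/yr.
Box B: F(B→C) = (4894.9 + 1042) − 1281 = 4655.9 t N/yr.
Box C: F(C→D) = (4655.9 + 3363) − 2648 = 5370.9 t N/yr.
Box D throughput = its input = 5370.9 t N/yr; τ = 12180 / 5370.9 = 2.268 yr.

2.27 yr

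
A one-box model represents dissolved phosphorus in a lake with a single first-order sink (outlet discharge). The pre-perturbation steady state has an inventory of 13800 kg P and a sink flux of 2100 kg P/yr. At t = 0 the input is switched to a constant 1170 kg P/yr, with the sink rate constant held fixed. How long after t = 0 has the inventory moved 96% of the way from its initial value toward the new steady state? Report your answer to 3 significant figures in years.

21.2 yr

τ = M₀/F₀ = 13800/2100 = 6.571 yr.
The remaining gap fraction is e^(−t/τ); 96% covered ⇒ e^(−t/τ) = 0.0400.
t = −τ ln(0.0400) = 6.571 × 3.219 = 21.15 yr.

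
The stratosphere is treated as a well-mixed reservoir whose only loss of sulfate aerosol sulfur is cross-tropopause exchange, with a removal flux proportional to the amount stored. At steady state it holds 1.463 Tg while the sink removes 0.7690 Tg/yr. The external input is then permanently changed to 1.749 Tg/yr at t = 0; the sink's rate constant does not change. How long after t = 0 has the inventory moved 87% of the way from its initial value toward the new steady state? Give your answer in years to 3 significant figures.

τ = M₀/F₀ = 1.463/0.7690 = 1.902 yr.
The remaining gap fraction is e^(−t/τ); 87% covered ⇒ e^(−t/τ) = 0.130.
t = −τ ln(0.130) = 1.902 × 2.040 = 3.881 yr.

3.88 yr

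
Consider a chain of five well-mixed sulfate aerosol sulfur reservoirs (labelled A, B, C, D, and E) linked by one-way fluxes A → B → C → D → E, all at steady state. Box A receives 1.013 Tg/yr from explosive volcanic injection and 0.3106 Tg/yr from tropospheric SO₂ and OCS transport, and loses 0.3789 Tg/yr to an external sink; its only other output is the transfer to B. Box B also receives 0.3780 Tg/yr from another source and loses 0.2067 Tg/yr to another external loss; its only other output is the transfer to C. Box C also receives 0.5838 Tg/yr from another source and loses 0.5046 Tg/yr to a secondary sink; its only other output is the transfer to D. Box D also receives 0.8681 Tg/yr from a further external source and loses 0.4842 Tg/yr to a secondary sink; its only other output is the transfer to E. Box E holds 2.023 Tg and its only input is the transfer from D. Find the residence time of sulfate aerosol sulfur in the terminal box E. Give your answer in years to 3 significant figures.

1.28 yr

Box A: F(A→B) = (1.013 + 0.3106) − 0.3789 = 0.94470 Tg/yr.
Box B: F(B→C) = (0.94470 + 0.3780) − 0.2067 = 1.1160 Tg/yr.
Box C: F(C→D) = (1.1160 + 0.5838) − 0.5046 = 1.1952 Tg/yr.
Box D: F(D→E) = (1.1952 + 0.8681) − 0.4842 = 1.5791 Tg/yr.
Box E throughput = its input = 1.5791 Tg/yr; τ = 2.023 / 1.5791 = 1.281 yr.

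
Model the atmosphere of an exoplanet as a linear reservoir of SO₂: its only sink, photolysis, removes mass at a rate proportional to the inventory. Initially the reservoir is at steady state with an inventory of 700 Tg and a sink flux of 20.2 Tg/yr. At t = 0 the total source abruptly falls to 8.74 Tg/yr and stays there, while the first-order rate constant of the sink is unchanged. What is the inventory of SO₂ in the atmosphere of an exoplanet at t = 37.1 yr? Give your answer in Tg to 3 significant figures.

439 Tg

The sink rate constant is k = F₀/M₀ = 20.2/700 = 0.02886 yr⁻¹.
Solving dM/dt = F₁ − kM with M(0) = M₀ gives M(t) = F₁/k + (M₀ − F₁/k)·e^(−kt).
F₁/k = 8.74/0.02886 = 302.87 Tg; kt = 0.02886 × 37.1 = 1.071, e^(−kt) = 0.3428.
M(37.1) = 302.87 + (700 − 302.87) × 0.3428 = 302.87 + 136.1 = 439.01 Tg.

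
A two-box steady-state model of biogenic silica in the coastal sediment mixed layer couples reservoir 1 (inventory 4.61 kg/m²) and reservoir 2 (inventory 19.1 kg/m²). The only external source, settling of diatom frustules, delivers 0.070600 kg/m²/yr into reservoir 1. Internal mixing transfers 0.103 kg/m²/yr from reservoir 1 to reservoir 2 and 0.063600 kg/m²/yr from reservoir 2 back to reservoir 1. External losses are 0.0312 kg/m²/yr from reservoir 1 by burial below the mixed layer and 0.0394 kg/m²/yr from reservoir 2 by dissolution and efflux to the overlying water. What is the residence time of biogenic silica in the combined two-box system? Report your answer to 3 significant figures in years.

336 yr

Residence time in the combined system uses the total inventory and the total *external* removal — internal exchanges between the two boxes cancel.
M_total = 4.61 + 19.1 = 23.710 kg/m².
ΣF_external_out = 0.0312 + 0.0394 = 0.070600 kg/m²/yr.
τ = M_total / ΣF_ext = 23.710 / 0.070600 = 335.8 yr.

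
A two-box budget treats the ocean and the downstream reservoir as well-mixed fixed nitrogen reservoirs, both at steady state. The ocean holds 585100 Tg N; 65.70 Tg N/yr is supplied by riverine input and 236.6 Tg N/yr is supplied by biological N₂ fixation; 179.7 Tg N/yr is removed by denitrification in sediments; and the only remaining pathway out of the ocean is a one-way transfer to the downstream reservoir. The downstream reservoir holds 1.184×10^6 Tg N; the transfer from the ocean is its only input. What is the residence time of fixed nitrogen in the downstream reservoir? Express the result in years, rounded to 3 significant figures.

9660 yr

Balance the ocean: ΣF_in = 65.70 + 236.6 = 302.30 Tg N/yr.
Transfer to the downstream reservoir = ΣF_in − (179.7) = 122.60 Tg N/yr.
At steady state the output of the downstream reservoir equals its input, 122.60 Tg N/yr.
τ = M / F = 1.184×10^6 / 122.60 = 9657 yr.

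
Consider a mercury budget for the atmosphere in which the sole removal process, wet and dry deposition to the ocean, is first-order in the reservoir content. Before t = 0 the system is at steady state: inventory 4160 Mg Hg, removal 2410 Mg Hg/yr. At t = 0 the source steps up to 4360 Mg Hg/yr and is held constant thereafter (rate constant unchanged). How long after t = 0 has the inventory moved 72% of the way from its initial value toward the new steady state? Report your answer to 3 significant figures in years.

τ = M₀/F₀ = 4160/2410 = 1.726 yr.
The remaining gap fraction is e^(−t/τ); 72% covered ⇒ e^(−t/τ) = 0.280.
t = −τ ln(0.280) = 1.726 × 1.273 = 2.197 yr.

2.20 yr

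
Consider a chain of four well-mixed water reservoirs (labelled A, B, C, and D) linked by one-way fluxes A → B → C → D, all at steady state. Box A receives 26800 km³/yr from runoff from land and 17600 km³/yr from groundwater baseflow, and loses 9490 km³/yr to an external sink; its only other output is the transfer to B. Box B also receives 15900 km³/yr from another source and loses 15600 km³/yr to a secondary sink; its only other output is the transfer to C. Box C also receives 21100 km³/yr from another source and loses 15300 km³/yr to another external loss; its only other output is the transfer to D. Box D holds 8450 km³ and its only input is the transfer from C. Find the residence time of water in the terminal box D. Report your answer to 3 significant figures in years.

Box A: F(A→B) = (26800 + 17600) − 9490 = 34910 km³/yr.
Box B: F(B→C) = (34910 + 15900) − 15600 = 35210 km³/yr.
Box C: F(C→D) = (35210 + 21100) − 15300 = 41010 km³/yr.
Box D throughput = its input = 41010 km³/yr; τ = 8450 / 41010 = 0.2060 yr.

0.206 yr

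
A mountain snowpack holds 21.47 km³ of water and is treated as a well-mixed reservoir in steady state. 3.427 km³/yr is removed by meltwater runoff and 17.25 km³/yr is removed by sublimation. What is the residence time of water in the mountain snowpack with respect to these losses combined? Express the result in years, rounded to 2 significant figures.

Total removal = 3.427 + 17.25 = 20.677 km³/yr.
τ = M / ΣF_out = 21.47 / 20.677 = 1.038 yr.

1.0 yr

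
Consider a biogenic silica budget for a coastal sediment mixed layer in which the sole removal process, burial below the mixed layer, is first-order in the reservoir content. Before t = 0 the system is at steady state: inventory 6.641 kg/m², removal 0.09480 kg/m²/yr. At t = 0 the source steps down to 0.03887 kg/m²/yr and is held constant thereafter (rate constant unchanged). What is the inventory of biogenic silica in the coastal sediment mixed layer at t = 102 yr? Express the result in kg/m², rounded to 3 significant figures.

3.64 kg/m²

The sink rate constant is k = F₀/M₀ = 0.09480/6.641 = 0.01427 yr⁻¹.
Solving dM/dt = F₁ − kM with M(0) = M₀ gives M(t) = F₁/k + (M₀ − F₁/k)·e^(−kt).
F₁/k = 0.03887/0.01427 = 2.7230 kg/m²; kt = 0.01427 × 102 = 1.456, e^(−kt) = 0.2332.
M(102) = 2.7230 + (6.641 − 2.7230) × 0.2332 = 2.7230 + 0.9135 = 3.6365 kg/m².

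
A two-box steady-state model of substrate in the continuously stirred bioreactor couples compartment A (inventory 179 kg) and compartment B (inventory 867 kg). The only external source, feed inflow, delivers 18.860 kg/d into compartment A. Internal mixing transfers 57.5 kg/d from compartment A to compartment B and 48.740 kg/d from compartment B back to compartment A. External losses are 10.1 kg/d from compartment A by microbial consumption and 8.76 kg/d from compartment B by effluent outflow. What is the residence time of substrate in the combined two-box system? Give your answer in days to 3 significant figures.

Treat the two boxes together as one reservoir: the mixing fluxes between them are internal recycling, so τ = ΣM / Σ(external losses).
M_total = 179 + 867 = 1046.0 kg.
ΣF_external_out = 10.1 + 8.76 = 18.860 kg/d.
τ = M_total / ΣF_ext = 1046.0 / 18.860 = 55.46 d.

55.5 d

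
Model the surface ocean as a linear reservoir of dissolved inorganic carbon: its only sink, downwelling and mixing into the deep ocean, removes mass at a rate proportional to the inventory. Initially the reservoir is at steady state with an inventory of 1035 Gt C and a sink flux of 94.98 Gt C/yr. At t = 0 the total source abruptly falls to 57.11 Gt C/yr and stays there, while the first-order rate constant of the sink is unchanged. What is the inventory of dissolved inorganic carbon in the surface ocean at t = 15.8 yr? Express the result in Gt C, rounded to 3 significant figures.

The sink rate constant is k = F₀/M₀ = 94.98/1035 = 0.09177 yr⁻¹.
Solving dM/dt = F₁ − kM with M(0) = M₀ gives M(t) = F₁/k + (M₀ − F₁/k)·e^(−kt).
F₁/k = 57.11/0.09177 = 622.33 Gt C; kt = 0.09177 × 15.8 = 1.450, e^(−kt) = 0.2346.
M(15.8) = 622.33 + (1035 − 622.33) × 0.2346 = 622.33 + 96.81 = 719.14 Gt C.

719 Gt C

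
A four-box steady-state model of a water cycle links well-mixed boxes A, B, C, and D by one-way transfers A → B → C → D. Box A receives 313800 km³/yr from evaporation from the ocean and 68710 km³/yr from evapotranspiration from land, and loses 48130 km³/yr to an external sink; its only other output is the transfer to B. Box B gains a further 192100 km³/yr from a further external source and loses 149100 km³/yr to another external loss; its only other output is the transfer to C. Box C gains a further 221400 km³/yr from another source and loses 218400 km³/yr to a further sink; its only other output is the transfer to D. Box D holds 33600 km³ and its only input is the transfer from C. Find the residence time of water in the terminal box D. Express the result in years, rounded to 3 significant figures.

0.0883 yr

Box A: F(A→B) = (313800 + 68710) − 48130 = 334380 km³/yr.
Box B: F(B→C) = (334380 + 192100) − 149100 = 377380 km³/yr.
Box C: F(C→D) = (377380 + 221400) − 218400 = 380380 km³/yr.
Box D throughput = its input = 380380 km³/yr; τ = 33600 / 380380 = 0.08833 yr.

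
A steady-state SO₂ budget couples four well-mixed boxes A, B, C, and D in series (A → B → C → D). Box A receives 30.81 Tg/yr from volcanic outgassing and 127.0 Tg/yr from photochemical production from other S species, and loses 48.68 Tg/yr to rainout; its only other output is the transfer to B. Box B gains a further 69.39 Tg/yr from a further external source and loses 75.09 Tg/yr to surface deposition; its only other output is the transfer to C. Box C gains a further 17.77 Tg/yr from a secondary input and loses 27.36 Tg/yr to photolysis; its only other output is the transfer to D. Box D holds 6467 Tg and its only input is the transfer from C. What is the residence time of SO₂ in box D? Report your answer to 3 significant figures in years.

Box A: F(A→B) = (30.81 + 127.0) − 48.68 = 109.13 Tg/yr.
Box B: F(B→C) = (109.13 + 69.39) − 75.09 = 103.43 Tg/yr.
Box C: F(C→D) = (103.43 + 17.77) − 27.36 = 93.840 Tg/yr.
Box D throughput = its input = 93.840 Tg/yr; τ = 6467 / 93.840 = 68.92 yr.

68.9 yr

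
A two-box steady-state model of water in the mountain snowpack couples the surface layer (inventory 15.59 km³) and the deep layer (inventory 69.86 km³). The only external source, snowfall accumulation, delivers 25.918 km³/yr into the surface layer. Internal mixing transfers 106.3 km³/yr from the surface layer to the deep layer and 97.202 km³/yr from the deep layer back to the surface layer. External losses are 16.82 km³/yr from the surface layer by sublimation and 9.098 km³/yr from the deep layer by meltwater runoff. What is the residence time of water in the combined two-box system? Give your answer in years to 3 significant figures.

Treat the two boxes together as one reservoir: the mixing fluxes between them are internal recycling, so τ = ΣM / Σ(external losses).
M_total = 15.59 + 69.86 = 85.450 km³.
ΣF_external_out = 16.82 + 9.098 = 25.918 km³/yr.
τ = M_total / ΣF_ext = 85.450 / 25.918 = 3.297 yr.

3.30 yr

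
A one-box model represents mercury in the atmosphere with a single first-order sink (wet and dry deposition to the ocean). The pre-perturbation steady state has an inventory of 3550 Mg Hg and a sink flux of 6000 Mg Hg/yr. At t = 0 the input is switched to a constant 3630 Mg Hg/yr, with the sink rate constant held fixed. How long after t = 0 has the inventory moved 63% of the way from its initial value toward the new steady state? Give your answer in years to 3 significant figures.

0.588 yr

τ = M₀/F₀ = 3550/6000 = 0.5917 yr.
The remaining gap fraction is e^(−t/τ); 63% covered ⇒ e^(−t/τ) = 0.370.
t = −τ ln(0.370) = 0.5917 × 0.9943 = 0.5883 yr.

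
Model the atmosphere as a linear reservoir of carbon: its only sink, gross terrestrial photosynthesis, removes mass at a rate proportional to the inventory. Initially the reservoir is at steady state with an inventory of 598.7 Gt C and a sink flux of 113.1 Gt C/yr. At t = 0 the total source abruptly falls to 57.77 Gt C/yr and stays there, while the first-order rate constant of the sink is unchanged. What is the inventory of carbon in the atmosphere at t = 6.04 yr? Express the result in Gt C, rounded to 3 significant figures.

399 Gt C

The sink rate constant is k = F₀/M₀ = 113.1/598.7 = 0.1889 yr⁻¹.
Solving dM/dt = F₁ − kM with M(0) = M₀ gives M(t) = F₁/k + (M₀ − F₁/k)·e^(−kt).
F₁/k = 57.77/0.1889 = 305.81 Gt C; kt = 0.1889 × 6.04 = 1.141, e^(−kt) = 0.3195.
M(6.04) = 305.81 + (598.7 − 305.81) × 0.3195 = 305.81 + 93.58 = 399.39 Gt C.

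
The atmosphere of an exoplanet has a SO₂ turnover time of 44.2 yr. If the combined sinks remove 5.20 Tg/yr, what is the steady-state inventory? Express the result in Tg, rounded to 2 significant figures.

τ = M/F ⇒ M = τ × F = 44.2 × 5.20 = 229.8 Tg.

230 Tg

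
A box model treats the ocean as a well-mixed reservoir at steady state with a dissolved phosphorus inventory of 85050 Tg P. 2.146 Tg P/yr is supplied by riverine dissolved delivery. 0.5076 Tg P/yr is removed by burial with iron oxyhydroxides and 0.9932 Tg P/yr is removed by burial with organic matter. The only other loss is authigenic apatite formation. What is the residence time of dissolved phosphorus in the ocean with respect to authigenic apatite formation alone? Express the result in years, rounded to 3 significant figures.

132000 yr

At steady state ΣF_in = ΣF_out.
ΣF_in = 2.1460 Tg P/yr.
Authigenic apatite formation flux = ΣF_in − (0.5076 + 0.9932) = 2.1460 − 1.501 = 0.6452 Tg P/yr.
τ = M / F = 85050 / 0.6452 = 131800 yr.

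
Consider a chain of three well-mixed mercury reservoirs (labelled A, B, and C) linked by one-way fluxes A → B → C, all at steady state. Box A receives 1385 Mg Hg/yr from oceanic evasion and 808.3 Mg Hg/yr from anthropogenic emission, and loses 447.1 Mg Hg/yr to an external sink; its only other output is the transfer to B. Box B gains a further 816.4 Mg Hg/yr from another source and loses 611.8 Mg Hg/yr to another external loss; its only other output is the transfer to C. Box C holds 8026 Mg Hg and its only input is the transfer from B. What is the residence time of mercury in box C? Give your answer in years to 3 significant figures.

Box A: F(A→B) = (1385 + 808.3) − 447.1 = 1746.2 Mg Hg/yr.
Box B: F(B→C) = (1746.2 + 816.4) − 611.8 = 1950.8 Mg Hg/yr.
Box C throughput = its input = 1950.8 Mg Hg/yr; τ = 8026 / 1950.8 = 4.114 yr.

4.11 yr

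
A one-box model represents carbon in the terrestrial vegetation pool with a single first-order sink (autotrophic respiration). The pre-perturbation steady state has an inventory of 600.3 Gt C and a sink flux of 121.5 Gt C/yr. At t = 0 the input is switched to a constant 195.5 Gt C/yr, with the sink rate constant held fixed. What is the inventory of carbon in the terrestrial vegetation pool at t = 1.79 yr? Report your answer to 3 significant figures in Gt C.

τ = M₀/F₀ = 600.3/121.5 = 4.941 yr; rate constant k = 1/τ.
New steady state M_∞ = F₁/k = F₁·τ = 195.5 × 4.941 = 965.91 Gt C.
M(t) = M_∞ + (M₀ − M_∞)·e^(−t/τ); t/τ = 1.79/4.941 = 0.3623, so e^(−t/τ) = 0.6961.
M(t) = 965.91 − 365.6 × 0.6961 = 711.42 Gt C.

711 Gt C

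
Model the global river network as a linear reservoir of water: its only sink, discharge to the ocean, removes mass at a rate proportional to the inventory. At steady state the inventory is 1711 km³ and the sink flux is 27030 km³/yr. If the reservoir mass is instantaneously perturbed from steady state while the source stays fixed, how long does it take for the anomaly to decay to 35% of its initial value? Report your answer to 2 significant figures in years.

0.066 yr

For a linear reservoir the anomaly decays as exp(−t/τ) with τ = M/F = 1711/27030 = 0.06330 yr.
exp(−t/τ) = 0.35 ⇒ t = −τ ln(0.35) = 0.06330 × 1.050 = 0.06645 yr.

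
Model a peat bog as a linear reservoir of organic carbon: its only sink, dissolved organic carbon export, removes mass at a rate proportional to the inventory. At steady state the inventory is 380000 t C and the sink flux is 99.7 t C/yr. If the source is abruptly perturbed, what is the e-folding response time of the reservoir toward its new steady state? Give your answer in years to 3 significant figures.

3810 yr

For a linear reservoir the response time equals the residence time τ = M/F.
τ = 380000 / 99.7 = 3811 yr.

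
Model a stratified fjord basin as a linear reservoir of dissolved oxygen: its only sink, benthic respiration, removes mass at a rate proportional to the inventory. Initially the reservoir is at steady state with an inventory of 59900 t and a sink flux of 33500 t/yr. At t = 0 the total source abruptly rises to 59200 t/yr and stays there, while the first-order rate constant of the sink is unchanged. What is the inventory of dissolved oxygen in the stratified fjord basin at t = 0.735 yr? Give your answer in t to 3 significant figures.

The sink rate constant is k = F₀/M₀ = 33500/59900 = 0.5593 yr⁻¹.
Solving dM/dt = F₁ − kM with M(0) = M₀ gives M(t) = F₁/k + (M₀ − F₁/k)·e^(−kt).
F₁/k = 59200/0.5593 = 105850 t; kt = 0.5593 × 0.735 = 0.4111, e^(−kt) = 0.6629.
M(0.735) = 105850 + (59900 − 105850) × 0.6629 = 105850 − 30460 = 75389 t.

75400 t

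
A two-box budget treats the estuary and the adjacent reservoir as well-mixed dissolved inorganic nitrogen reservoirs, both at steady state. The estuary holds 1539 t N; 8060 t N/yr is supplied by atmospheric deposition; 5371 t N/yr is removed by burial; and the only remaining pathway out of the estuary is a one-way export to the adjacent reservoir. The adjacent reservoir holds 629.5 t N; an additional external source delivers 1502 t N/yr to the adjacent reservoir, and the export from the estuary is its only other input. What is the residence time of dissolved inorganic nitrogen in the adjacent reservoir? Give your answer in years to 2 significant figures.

0.15 yr

Balance the estuary: ΣF_in = 8060.0 t N/yr.
Export to the adjacent reservoir = ΣF_in − (5371) = 2689.0 t N/yr.
Total input to the adjacent reservoir = 2689.0 + 1502 = 4191.0 t N/yr; at steady state this equals its total output.
τ = M / F = 629.5 / 4191.0 = 0.1502 yr.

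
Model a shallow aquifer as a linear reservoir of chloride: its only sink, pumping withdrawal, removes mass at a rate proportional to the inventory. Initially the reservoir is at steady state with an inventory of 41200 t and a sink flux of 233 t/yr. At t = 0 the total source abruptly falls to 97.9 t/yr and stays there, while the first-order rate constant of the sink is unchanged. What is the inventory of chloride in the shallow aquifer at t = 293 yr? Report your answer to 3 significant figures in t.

τ = M₀/F₀ = 41200/233 = 176.8 yr; rate constant k = 1/τ.
New steady state M_∞ = F₁/k = F₁·τ = 97.9 × 176.8 = 17311 t.
M(t) = M_∞ + (M₀ − M_∞)·e^(−t/τ); t/τ = 293/176.8 = 1.657, so e^(−t/τ) = 0.1907.
M(t) = 17311 + 23890 × 0.1907 = 21867 t.

21900 t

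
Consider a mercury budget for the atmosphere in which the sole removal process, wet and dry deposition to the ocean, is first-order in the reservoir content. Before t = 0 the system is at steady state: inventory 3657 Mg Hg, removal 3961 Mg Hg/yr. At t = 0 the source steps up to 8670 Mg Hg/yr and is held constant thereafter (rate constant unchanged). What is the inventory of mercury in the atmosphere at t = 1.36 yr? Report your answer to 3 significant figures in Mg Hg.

7010 Mg Hg

Residence time τ = M₀/F₀ = 0.9233 yr. The eventual steady state is M_∞ = M₀·(F₁/F₀) = 3657 × 8670/3961 = 8004.6 Mg Hg.
The anomaly ΔM(t) = M(t) − M_∞ decays as ΔM₀·e^(−t/τ) with ΔM₀ = 3657 − 8004.6 = −4348 Mg Hg.
At t = 1.36 yr, e^(−t/τ) = e^(−1.473) = 0.2292, so ΔM = −996.6 Mg Hg and M = 8004.6 − 996.6 = 7008.0 Mg Hg.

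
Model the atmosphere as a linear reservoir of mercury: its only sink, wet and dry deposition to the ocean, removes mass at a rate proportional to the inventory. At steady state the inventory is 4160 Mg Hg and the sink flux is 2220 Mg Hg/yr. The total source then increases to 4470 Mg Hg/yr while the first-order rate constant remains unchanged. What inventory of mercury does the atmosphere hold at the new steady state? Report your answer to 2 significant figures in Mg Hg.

8400 Mg Hg

Rate constant k = F/M = 2220 / 4160 = 0.5337 yr⁻¹.
At the new steady state, source = k·M_new ⇒ M_new = 4470 / 0.5337 = 8376 Mg Hg.
(Equivalently M_new = M × F_new/F_old = 4160 × 4470/2220.)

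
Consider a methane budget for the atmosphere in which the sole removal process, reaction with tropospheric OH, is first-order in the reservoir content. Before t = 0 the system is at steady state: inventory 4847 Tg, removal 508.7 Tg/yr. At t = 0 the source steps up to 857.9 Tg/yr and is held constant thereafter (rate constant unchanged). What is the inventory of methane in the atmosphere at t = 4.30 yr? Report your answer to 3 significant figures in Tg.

6060 Tg

τ = M₀/F₀ = 4847/508.7 = 9.528 yr; rate constant k = 1/τ.
New steady state M_∞ = F₁/k = F₁·τ = 857.9 × 9.528 = 8174.3 Tg.
M(t) = M_∞ + (M₀ − M_∞)·e^(−t/τ); t/τ = 4.30/9.528 = 0.4513, so e^(−t/τ) = 0.6368.
M(t) = 8174.3 − 3327 × 0.6368 = 6055.4 Tg.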